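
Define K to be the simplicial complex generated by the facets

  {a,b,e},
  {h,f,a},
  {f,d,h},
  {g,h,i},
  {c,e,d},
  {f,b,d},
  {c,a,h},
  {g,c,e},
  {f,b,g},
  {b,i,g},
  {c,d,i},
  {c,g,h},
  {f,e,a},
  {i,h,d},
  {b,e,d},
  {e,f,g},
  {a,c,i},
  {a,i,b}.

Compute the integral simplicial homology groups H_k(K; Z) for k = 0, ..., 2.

H_0 = Z,  H_1 = Z ⊕ Z/2Z,  H_2 = 0.

Order the vertices as a < b < c < d < e < f < g < h < i. Listing each simplex with vertices in this order, K has dimension 2 with simplices:

  0-simplices (9): a, b, c, d, e, f, g, h, i
  1-simplices (27): ab, ac, ae, af, ah, ai, bd, be, bf, bg, bi, cd, ce, cg, ch, ci, de, df, dh, di, ef, eg, fg, fh, gh, gi, hi
  2-simplices (18): abe, abi, ach, aci, aef, afh, bde, bdf, bfg, bgi, cde, cdi, ceg, cgh, dfh, dhi, efg, ghi

giving chain groups C_0 ≅ Z^9, C_1 ≅ Z^27, C_2 ≅ Z^18.

The boundary map ∂_1: C_1 → C_0 maps an edge to its endpoints' difference, ∂[p,q] = q − p.
The 9×27 boundary matrix has rank 8 and Smith normal form diag(1,1,1,1,1,1,1,1).

The boundary map ∂_2: C_2 → C_1 acts by ∂[p,q,r] = [q,r] − [p,r] + [p,q]. For instance
  ∂aef = ef − af + ae,
  ∂afh = fh − ah + af.
The resulting 27×18 matrix has rank 18, and its Smith normal form has invariant factors (1,1,1,1,1,1,1,1,1,1,1,1,1,1,1,1,1,2).

From H_k ≅ ker(∂_k) / im(∂_{k+1}) we obtain:

  H_0: rank C_0 − rank ∂_1 = 9 − 8 = 1, and the invariant factors of ∂_1 are all 1, so H_0 ≅ Z.
  H_1: rank ker ∂_1 − rank ∂_2 = (27 − 8) − 18 = 1, and ∂_2 has invariant factor 2 > 1, so H_1 ≅ Z ⊕ Z/2Z.
  H_2: rank ker ∂_2 − rank ∂_3 = (18 − 18) − 0 = 0, and there is no ∂_3, so H_2 ≅ 0.

(K is a triangulation of the Klein bottle.)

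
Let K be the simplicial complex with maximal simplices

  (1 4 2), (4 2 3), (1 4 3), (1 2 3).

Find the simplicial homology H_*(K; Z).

H_0 ≅ Z,  H_1 = 0,  H_2 ≅ Z.

Take the total order 1 < 2 < 3 < 4 on the vertex set. Then K (dimension 2) consists of the simplices:

  0-simplices (4): [1], [2], [3], [4]
  1-simplices (6): [1,2], [1,3], [1,4], [2,3], [2,4], [3,4]
  2-simplices (4): [1,2,3], [1,2,4], [1,3,4], [2,3,4]

Hence C_0 ≅ Z^4, C_1 ≅ Z^6, C_2 ≅ Z^4.

Boundary ∂_1: C_1 → C_0 maps an edge to its endpoints' difference, ∂[p,q] = q − p.
As a 4×6 matrix over Z this has rank 3, with invariant factors (1,1,1).

Boundary ∂_2: C_2 → C_1 maps a triangle to the signed sum of its edges. For instance
  ∂[1,2,4] = [2,4] − [1,4] + [1,2],
  ∂[2,3,4] = [3,4] − [2,4] + [2,3].
The resulting 6×4 matrix has rank 3, and its Smith normal form has invariant factors (1,1,1).

Reading off H_k = ker ∂_k / im ∂_{k+1}:

  H_0: rank C_0 − rank ∂_1 = 4 − 3 = 1, and the invariant factors of ∂_1 are all 1, so H_0 ≅ Z.
  H_1: rank ker ∂_1 − rank ∂_2 = (6 − 3) − 3 = 0, and the invariant factors of ∂_2 are all 1, so H_1 ≅ 0.
  H_2: rank ker ∂_2 − rank ∂_3 = (4 − 3) − 0 = 1, and there is no ∂_3, so H_2 ≅ Z.

As a check, the Euler characteristic is 4 − 6 + 4 = 2, which agrees with 1 − 0 + 1 = 2.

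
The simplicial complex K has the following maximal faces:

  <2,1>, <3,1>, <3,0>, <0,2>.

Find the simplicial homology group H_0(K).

H_0 = Z.

Fix the vertex order 0 < 1 < 2 < 3 and write every simplex with vertices in increasing order. Then dim K = 1 and the simplices of K are:

  0-simplices (4): [0], [1], [2], [3]
  1-simplices (4): [0,2], [0,3], [1,2], [1,3]

Hence C_0 ≅ Z^4, C_1 ≅ Z^4.

Boundary ∂_1: C_1 → C_0 sends each edge [p,q] (with p < q) to q − p. For instance
  ∂[1,2] = [2] − [1].
The 4×4 boundary matrix has rank 3 and Smith normal form diag(1,1,1).

Reading off H_k = ker ∂_k / im ∂_{k+1}:

  H_0: rank C_0 − rank ∂_1 = 4 − 3 = 1, and the invariant factors of ∂_1 are all 1, so H_0 = Z.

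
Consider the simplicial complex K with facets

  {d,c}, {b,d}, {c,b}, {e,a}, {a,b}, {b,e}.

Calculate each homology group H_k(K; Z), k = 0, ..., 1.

H_0 ≅ Z,  H_1 ≅ Z^2.

Fix the vertex order a < b < c < d < e and write every simplex with vertices in increasing order. Then dim K = 1 and the simplices of K are:

  0-simplices (5): a, b, c, d, e
  1-simplices (6): ab, ae, bc, bd, be, cd

giving chain groups C_0 ≅ Z^5, C_1 ≅ Z^6.

∂_1: C_1 → C_0 sends each edge [p,q] (with p < q) to q − p. For instance
  ∂cd = d − c.
This gives a 5×6 integer matrix of rank 4; reducing to Smith normal form yields diagonal entries (1,1,1,1).

From H_k ≅ ker(∂_k) / im(∂_{k+1}) we obtain:

  H_0: rank C_0 − rank ∂_1 = 5 − 4 = 1, and the invariant factors of ∂_1 are all 1, so H_0 = Z.
  H_1: rank ker ∂_1 − rank ∂_2 = (6 − 4) − 0 = 2, and there is no ∂_2, so H_1 = Z^2.

As a check, the Euler characteristic is 5 − 6 = -1, which agrees with 1 − 2 = -1.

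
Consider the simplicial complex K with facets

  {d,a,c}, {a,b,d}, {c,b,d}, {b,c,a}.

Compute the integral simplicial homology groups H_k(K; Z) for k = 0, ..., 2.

H_0 ≅ Z,  H_1 = 0,  H_2 ≅ Z.

Order the vertices as a < b < c < d. Listing each simplex with vertices in this order, K has dimension 2 with simplices:

  0-simplices (4): a, b, c, d
  1-simplices (6): ab, ac, ad, bc, bd, cd
  2-simplices (4): abc, abd, acd, bcd

so the chain groups are C_0 ≅ Z^4, C_1 ≅ Z^6, C_2 ≅ Z^4.

The boundary map ∂_1: C_1 → C_0 maps an edge to its endpoints' difference, ∂[p,q] = q − p.
The resulting 4×6 matrix has rank 3, and its Smith normal form has invariant factors (1,1,1).

The boundary map ∂_2: C_2 → C_1 acts by ∂[p,q,r] = [q,r] − [p,r] + [p,q]. For instance
  ∂abd = bd − ad + ab,
  ∂abc = bc − ac + ab.
The 6×4 boundary matrix has rank 3 and Smith normal form diag(1,1,1).

Reading off H_k = ker ∂_k / im ∂_{k+1}:

  H_0: rank C_0 − rank ∂_1 = 4 − 3 = 1, and the invariant factors of ∂_1 are all 1, so H_0 = Z.
  H_1: rank ker ∂_1 − rank ∂_2 = (6 − 3) − 3 = 0, and the invariant factors of ∂_2 are all 1, so H_1 = 0.
  H_2: rank ker ∂_2 − rank ∂_3 = (4 − 3) − 0 = 1, and there is no ∂_3, so H_2 = Z.

As a check, the Euler characteristic is 4 − 6 + 4 = 2, which agrees with 1 − 0 + 1 = 2.
(K is a triangulation of the 2-sphere S^2.)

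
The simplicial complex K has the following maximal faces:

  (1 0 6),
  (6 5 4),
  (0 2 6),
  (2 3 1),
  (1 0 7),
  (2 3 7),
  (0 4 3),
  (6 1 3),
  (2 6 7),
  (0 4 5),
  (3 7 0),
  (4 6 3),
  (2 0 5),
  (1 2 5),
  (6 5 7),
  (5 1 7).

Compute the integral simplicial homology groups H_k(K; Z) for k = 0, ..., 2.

H_0 = Z,  H_1 = Z^2,  H_2 = Z.

K has 8 vertices, 24 edges, 16 triangles.
rank ∂_0 = 0, rank ∂_1 = 7 ⇒ b_0 = 8 − 0 − 7 = 1; all invariant factors of ∂_1 are 1 so no torsion. So H_0 = Z.
rank ∂_1 = 7, rank ∂_2 = 15 ⇒ b_1 = 24 − 7 − 15 = 2; all invariant factors of ∂_2 are 1 so no torsion. So H_1 = Z^2.
rank ∂_2 = 15, rank ∂_3 = 0 ⇒ b_2 = 16 − 15 − 0 = 1. So H_2 = Z.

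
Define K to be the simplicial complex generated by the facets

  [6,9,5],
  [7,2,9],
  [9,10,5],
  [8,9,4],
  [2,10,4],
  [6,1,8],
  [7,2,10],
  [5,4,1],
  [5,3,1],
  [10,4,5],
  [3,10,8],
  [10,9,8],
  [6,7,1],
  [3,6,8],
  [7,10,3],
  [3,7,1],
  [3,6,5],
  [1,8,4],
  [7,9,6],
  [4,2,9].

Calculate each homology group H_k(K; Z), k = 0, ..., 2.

H_0 ≅ Z,  H_1 ≅ Z ⊕ Z/2,  H_2 = 0.

We work with the vertex ordering 1 < 2 < 3 < 4 < 5 < 6 < 7 < 8 < 9 < 10. The simplices of K, each written with vertices in increasing order, are:

  0-simplices (10): [1], [2], [3], [4], [5], [6], [7], [8], [9], [10]
  1-simplices (30): (30 of them)
  2-simplices (20): (20 of them)

Hence C_0 ≅ Z^10, C_1 ≅ Z^30, C_2 ≅ Z^20.

The boundary map ∂_1: C_1 → C_0 maps an edge to its endpoints' difference, ∂[p,q] = q − p. For instance
  ∂[4,5] = [5] − [4].
This gives a 10×30 integer matrix of rank 9; reducing to Smith normal form yields diagonal entries (1,1,1,1,1,1,1,1,1).

Boundary ∂_2: C_2 → C_1 sends each 2-simplex [p,q,r] to [q,r] − [p,r] + [p,q]. For instance
  ∂[2,7,10] = [7,10] − [2,10] + [2,7],
  ∂[1,6,8] = [6,8] − [1,8] + [1,6].
The 30×20 boundary matrix has rank 20 and Smith normal form diag(1,1,1,1,1,1,1,1,1,1,1,1,1,1,1,1,1,1,1,2).

Now H_k = ker ∂_k / im ∂_{k+1}, so:

  H_0: rank C_0 − rank ∂_1 = 10 − 9 = 1, and the invariant factors of ∂_1 are all 1, so H_0 ≅ Z.
  H_1: rank ker ∂_1 − rank ∂_2 = (30 − 9) − 20 = 1, and ∂_2 has invariant factor 2 > 1, so H_1 ≅ Z ⊕ Z/2.
  H_2: rank ker ∂_2 − rank ∂_3 = (20 − 20) − 0 = 0, and there is no ∂_3, so H_2 ≅ 0.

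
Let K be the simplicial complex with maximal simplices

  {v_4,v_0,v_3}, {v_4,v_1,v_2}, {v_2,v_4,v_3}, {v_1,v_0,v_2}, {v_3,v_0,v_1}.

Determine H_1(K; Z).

We work with the vertex ordering v_0 < v_1 < v_2 < v_3 < v_4. The simplices of K, each written with vertices in increasing order, are:

  0-simplices (5): [v_0], [v_1], [v_2], [v_3], [v_4]
  1-simplices (10): [v_0,v_1], [v_0,v_2], [v_0,v_3], [v_0,v_4], [v_1,v_2], [v_1,v_3], [v_1,v_4], [v_2,v_3], [v_2,v_4], [v_3,v_4]
  2-simplices (5): [v_0,v_1,v_2], [v_0,v_1,v_3], [v_0,v_3,v_4], [v_1,v_2,v_4], [v_2,v_3,v_4]

so the chain groups are C_0 ≅ Z^5, C_1 ≅ Z^10, C_2 ≅ Z^5.

∂_1: C_1 → C_0 is given by ∂[p,q] = [q] − [p]. For instance
  ∂[v_0,v_2] = [v_2] − [v_0].
As a 5×10 matrix over Z this has rank 4, with invariant factors (1,1,1,1).

Boundary ∂_2: C_2 → C_1 acts by ∂[p,q,r] = [q,r] − [p,r] + [p,q]. For instance
  ∂[v_0,v_1,v_2] = [v_1,v_2] − [v_0,v_2] + [v_0,v_1],
  ∂[v_2,v_3,v_4] = [v_3,v_4] − [v_2,v_4] + [v_2,v_3].
As a 10×5 matrix over Z this has rank 5, with invariant factors (1,1,1,1,1).

From H_k ≅ ker(∂_k) / im(∂_{k+1}) we obtain:

  H_1: rank ker ∂_1 − rank ∂_2 = (10 − 4) − 5 = 1, and the invariant factors of ∂_2 are all 1, so H_1 = Z.

H_1 = Z.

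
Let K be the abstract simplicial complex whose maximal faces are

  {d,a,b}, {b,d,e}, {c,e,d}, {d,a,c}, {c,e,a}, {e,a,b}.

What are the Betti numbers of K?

b_0 = 1, b_1 = 0, b_2 = 1.

Order the vertices as a < b < c < d < e. Listing each simplex with vertices in this order, K has dimension 2 with simplices:

  0-simplices (5): a, b, c, d, e
  1-simplices (9): ab, ac, ad, ae, bd, be, cd, ce, de
  2-simplices (6): abd, abe, acd, ace, bde, cde

so the chain groups are C_0 ≅ Z^5, C_1 ≅ Z^9, C_2 ≅ Z^6.

Boundary ∂_1: C_1 → C_0 maps an edge to its endpoints' difference, ∂[p,q] = q − p. For instance
  ∂cd = d − c.
This gives a 5×9 integer matrix of rank 4; reducing to Smith normal form yields diagonal entries (1,1,1,1).

Boundary ∂_2: C_2 → C_1 acts by ∂[p,q,r] = [q,r] − [p,r] + [p,q]. For instance
  ∂bde = de − be + bd,
  ∂abe = be − ae + ab.
This gives a 9×6 integer matrix of rank 5; reducing to Smith normal form yields diagonal entries (1,1,1,1,1).

From H_k ≅ ker(∂_k) / im(∂_{k+1}) we obtain:

  H_0: rank C_0 − rank ∂_1 = 5 − 4 = 1, and the invariant factors of ∂_1 are all 1, so H_0 = Z.
  H_1: rank ker ∂_1 − rank ∂_2 = (9 − 4) − 5 = 0, and the invariant factors of ∂_2 are all 1, so H_1 = 0.
  H_2: rank ker ∂_2 − rank ∂_3 = (6 − 5) − 0 = 1, and there is no ∂_3, so H_2 = Z.

As a check, the Euler characteristic is 5 − 9 + 6 = 2, which agrees with 1 − 0 + 1 = 2.

Hence the Betti numbers are b_0 = 1, b_1 = 0, b_2 = 1.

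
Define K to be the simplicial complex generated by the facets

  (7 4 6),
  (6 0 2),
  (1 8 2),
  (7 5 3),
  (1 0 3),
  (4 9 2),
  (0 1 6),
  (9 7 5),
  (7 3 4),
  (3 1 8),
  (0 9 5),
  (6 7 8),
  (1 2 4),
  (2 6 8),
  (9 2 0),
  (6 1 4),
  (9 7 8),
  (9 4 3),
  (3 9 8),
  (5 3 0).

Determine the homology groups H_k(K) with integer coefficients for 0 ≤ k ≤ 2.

K has 10 vertices, 30 edges, 20 triangles.
rank ∂_0 = 0, rank ∂_1 = 9 ⇒ b_0 = 10 − 0 − 9 = 1; all invariant factors of ∂_1 are 1 so no torsion. So H_0 = Z.
rank ∂_1 = 9, rank ∂_2 = 20 ⇒ b_1 = 30 − 9 − 20 = 1; ∂_2 has invariant factor(s) [2] giving torsion. So H_1 = Z ⊕ Z/2Z.
rank ∂_2 = 20, rank ∂_3 = 0 ⇒ b_2 = 20 − 20 − 0 = 0. So H_2 = 0.

H_0 = Z,  H_1 = Z ⊕ Z/2Z,  H_2 = 0.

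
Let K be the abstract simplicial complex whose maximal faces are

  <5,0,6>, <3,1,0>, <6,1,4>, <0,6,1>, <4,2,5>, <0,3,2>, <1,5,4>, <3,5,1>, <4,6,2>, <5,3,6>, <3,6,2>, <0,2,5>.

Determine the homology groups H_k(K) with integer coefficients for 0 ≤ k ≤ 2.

H_0 ≅ Z,  H_1 ≅ Z_2,  H_2 = 0.

Fix the vertex order 0 < 1 < 2 < 3 < 4 < 5 < 6 and write every simplex with vertices in increasing order. Then dim K = 2 and the simplices of K are:

  0-simplices (7): [0], [1], [2], [3], [4], [5], [6]
  1-simplices (18): [0,1], [0,2], [0,3], [0,5], [0,6], [1,3], [1,4], [1,5], [1,6], [2,3], [2,4], [2,5], [2,6], [3,5], [3,6], [4,5], [4,6], [5,6]
  2-simplices (12): [0,1,3], [0,1,6], [0,2,3], [0,2,5], [0,5,6], [1,3,5], [1,4,5], [1,4,6], [2,3,6], [2,4,5], [2,4,6], [3,5,6]

giving chain groups C_0 ≅ Z^7, C_1 ≅ Z^18, C_2 ≅ Z^12.

Boundary ∂_1: C_1 → C_0 sends each edge [p,q] (with p < q) to q − p. For instance
  ∂[2,4] = [4] − [2].
This gives a 7×18 integer matrix of rank 6; reducing to Smith normal form yields diagonal entries (1,1,1,1,1,1).

Boundary ∂_2: C_2 → C_1 sends each 2-simplex [p,q,r] to [q,r] − [p,r] + [p,q]. For instance
  ∂[2,4,6] = [4,6] − [2,6] + [2,4],
  ∂[3,5,6] = [5,6] − [3,6] + [3,5].
The 18×12 boundary matrix has rank 12 and Smith normal form diag(1,1,1,1,1,1,1,1,1,1,1,2).

From H_k ≅ ker(∂_k) / im(∂_{k+1}) we obtain:

  H_0: rank C_0 − rank ∂_1 = 7 − 6 = 1, and the invariant factors of ∂_1 are all 1, so H_0 = Z.
  H_1: rank ker ∂_1 − rank ∂_2 = (18 − 6) − 12 = 0, and ∂_2 has invariant factor 2 > 1, so H_1 = Z_2.
  H_2: rank ker ∂_2 − rank ∂_3 = (12 − 12) − 0 = 0, and there is no ∂_3, so H_2 = 0.

As a check, the Euler characteristic is 7 − 18 + 12 = 1, which agrees with 1 − 0 + 0 = 1.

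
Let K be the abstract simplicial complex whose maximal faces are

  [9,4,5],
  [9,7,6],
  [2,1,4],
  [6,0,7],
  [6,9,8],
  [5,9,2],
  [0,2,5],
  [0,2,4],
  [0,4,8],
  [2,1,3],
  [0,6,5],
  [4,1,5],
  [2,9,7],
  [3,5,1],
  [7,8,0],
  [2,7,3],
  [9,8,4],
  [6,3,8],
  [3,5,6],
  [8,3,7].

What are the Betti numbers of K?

Fix the vertex order 0 < 1 < 2 < 3 < 4 < 5 < 6 < 7 < 8 < 9 and write every simplex with vertices in increasing order. Then dim K = 2 and the simplices of K are:

  0-simplices (10): [0], [1], [2], [3], [4], [5], [6], [7], [8], [9]
  1-simplices (30): (30 of them)
  2-simplices (20): (20 of them)

so the chain groups are C_0 ≅ Z^10, C_1 ≅ Z^30, C_2 ≅ Z^20.

∂_1: C_1 → C_0 is given by ∂[p,q] = [q] − [p]. For instance
  ∂[7,9] = [9] − [7].
As a 10×30 matrix over Z this has rank 9, with invariant factors (1,1,1,1,1,1,1,1,1).

Boundary ∂_2: C_2 → C_1 acts by ∂[p,q,r] = [q,r] − [p,r] + [p,q]. For instance
  ∂[0,5,6] = [5,6] − [0,6] + [0,5],
  ∂[2,5,9] = [5,9] − [2,9] + [2,5].
The 30×20 boundary matrix has rank 20 and Smith normal form diag(1,1,1,1,1,1,1,1,1,1,1,1,1,1,1,1,1,1,1,2).

From H_k ≅ ker(∂_k) / im(∂_{k+1}) we obtain:

  H_0: rank C_0 − rank ∂_1 = 10 − 9 = 1, and the invariant factors of ∂_1 are all 1, so H_0 = Z.
  H_1: rank ker ∂_1 − rank ∂_2 = (30 − 9) − 20 = 1, and ∂_2 has invariant factor 2 > 1, so H_1 = Z × Z/2.
  H_2: rank ker ∂_2 − rank ∂_3 = (20 − 20) − 0 = 0, and there is no ∂_3, so H_2 = 0.

Hence the Betti numbers are b_0 = 1, b_1 = 1, b_2 = 0.

b_0 = 1, b_1 = 1, b_2 = 0.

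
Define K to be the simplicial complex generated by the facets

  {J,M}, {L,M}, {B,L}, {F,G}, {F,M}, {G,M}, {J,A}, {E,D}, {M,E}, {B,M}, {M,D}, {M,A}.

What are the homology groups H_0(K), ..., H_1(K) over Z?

H_0 ≅ Z,  H_1 ≅ Z^4.

Take the total order A < B < D < E < F < G < J < L < M on the vertex set. Then K (dimension 1) consists of the simplices:

  0-simplices (9): A, B, D, E, F, G, J, L, M
  1-simplices (12): AJ, AM, BL, BM, DE, DM, EM, FG, FM, GM, JM, LM

giving chain groups C_0 ≅ Z^9, C_1 ≅ Z^12.

Boundary ∂_1: C_1 → C_0 sends each edge [p,q] (with p < q) to q − p.
As a 9×12 matrix over Z this has rank 8, with invariant factors (1,1,1,1,1,1,1,1).

Reading off H_k = ker ∂_k / im ∂_{k+1}:

  H_0: rank C_0 − rank ∂_1 = 9 − 8 = 1, and the invariant factors of ∂_1 are all 1, so H_0 ≅ Z.
  H_1: rank ker ∂_1 − rank ∂_2 = (12 − 8) − 0 = 4, and there is no ∂_2, so H_1 ≅ Z^4.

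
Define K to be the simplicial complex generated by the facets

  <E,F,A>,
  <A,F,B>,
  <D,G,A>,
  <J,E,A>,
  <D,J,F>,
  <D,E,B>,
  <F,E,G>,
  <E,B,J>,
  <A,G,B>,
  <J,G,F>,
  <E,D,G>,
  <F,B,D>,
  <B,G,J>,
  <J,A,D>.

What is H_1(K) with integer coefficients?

H_1 ≅ Z^2.

Fix the vertex order A < B < D < E < F < G < J and write every simplex with vertices in increasing order. Then dim K = 2 and the simplices of K are:

  0-simplices (7): A, B, D, E, F, G, J
  1-simplices (21): AB, AD, AE, AF, AG, AJ, BD, BE, BF, BG, BJ, DE, DF, DG, DJ, EF, EG, EJ, FG, FJ, GJ
  2-simplices (14): ABF, ABG, ADG, ADJ, AEF, AEJ, BDE, BDF, BEJ, BGJ, DEG, DFJ, EFG, FGJ

Hence C_0 ≅ Z^7, C_1 ≅ Z^21, C_2 ≅ Z^14.

∂_1: C_1 → C_0 sends each edge [p,q] (with p < q) to q − p. For instance
  ∂EG = G − E.
This gives a 7×21 integer matrix of rank 6; reducing to Smith normal form yields diagonal entries (1,1,1,1,1,1).

∂_2: C_2 → C_1 maps a triangle to the signed sum of its edges. For instance
  ∂FGJ = GJ − FJ + FG,
  ∂EFG = FG − EG + EF.
The 21×14 boundary matrix has rank 13 and Smith normal form diag(1,1,1,1,1,1,1,1,1,1,1,1,1).

Now H_k = ker ∂_k / im ∂_{k+1}, so:

  H_1: rank ker ∂_1 − rank ∂_2 = (21 − 6) − 13 = 2, and the invariant factors of ∂_2 are all 1, so H_1 ≅ Z^2.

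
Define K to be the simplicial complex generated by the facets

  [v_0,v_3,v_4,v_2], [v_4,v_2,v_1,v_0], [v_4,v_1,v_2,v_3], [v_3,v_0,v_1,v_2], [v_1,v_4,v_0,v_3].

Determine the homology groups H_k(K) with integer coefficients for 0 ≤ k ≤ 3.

H_0 ≅ Z,  H_1 = 0,  H_2 = 0,  H_3 ≅ Z.

We work with the vertex ordering v_0 < v_1 < v_2 < v_3 < v_4. The simplices of K, each written with vertices in increasing order, are:

  0-simplices (5): [v_0], [v_1], [v_2], [v_3], [v_4]
  1-simplices (10): [v_0,v_1], [v_0,v_2], [v_0,v_3], [v_0,v_4], [v_1,v_2], [v_1,v_3], [v_1,v_4], [v_2,v_3], [v_2,v_4], [v_3,v_4]
  2-simplices (10): [v_0,v_1,v_2], [v_0,v_1,v_3], [v_0,v_1,v_4], [v_0,v_2,v_3], [v_0,v_2,v_4], [v_0,v_3,v_4], [v_1,v_2,v_3], [v_1,v_2,v_4], [v_1,v_3,v_4], [v_2,v_3,v_4]
  3-simplices (5): [v_0,v_1,v_2,v_3], [v_0,v_1,v_2,v_4], [v_0,v_1,v_3,v_4], [v_0,v_2,v_3,v_4], [v_1,v_2,v_3,v_4]

giving chain groups C_0 ≅ Z^5, C_1 ≅ Z^10, C_2 ≅ Z^10, C_3 ≅ Z^5.

∂_1: C_1 → C_0 is given by ∂[p,q] = [q] − [p]. For instance
  ∂[v_1,v_2] = [v_2] − [v_1].
The resulting 5×10 matrix has rank 4, and its Smith normal form has invariant factors (1,1,1,1).

∂_2: C_2 → C_1 sends each 2-simplex [p,q,r] to [q,r] − [p,r] + [p,q]. For instance
  ∂[v_2,v_3,v_4] = [v_3,v_4] − [v_2,v_4] + [v_2,v_3],
  ∂[v_1,v_3,v_4] = [v_3,v_4] − [v_1,v_4] + [v_1,v_3].
This gives a 10×10 integer matrix of rank 6; reducing to Smith normal form yields diagonal entries (1,1,1,1,1,1).

The boundary map ∂_3: C_3 → C_2 sends each 3-simplex σ to the alternating sum Σ_i (−1)^i (σ with its i-th vertex removed). For instance
  ∂[v_0,v_2,v_3,v_4] = [v_2,v_3,v_4] − [v_0,v_3,v_4] + [v_0,v_2,v_4] − [v_0,v_2,v_3],
  ∂[v_0,v_1,v_2,v_4] = [v_1,v_2,v_4] − [v_0,v_2,v_4] + [v_0,v_1,v_4] − [v_0,v_1,v_2].
The resulting 10×5 matrix has rank 4, and its Smith normal form has invariant factors (1,1,1,1).

From H_k ≅ ker(∂_k) / im(∂_{k+1}) we obtain:

  H_0: rank C_0 − rank ∂_1 = 5 − 4 = 1, and the invariant factors of ∂_1 are all 1, so H_0 = Z.
  H_1: rank ker ∂_1 − rank ∂_2 = (10 − 4) − 6 = 0, and the invariant factors of ∂_2 are all 1, so H_1 = 0.
  H_2: rank ker ∂_2 − rank ∂_3 = (10 − 6) − 4 = 0, and the invariant factors of ∂_3 are all 1, so H_2 = 0.
  H_3: rank ker ∂_3 − rank ∂_4 = (5 − 4) − 0 = 1, and there is no ∂_4, so H_3 = Z.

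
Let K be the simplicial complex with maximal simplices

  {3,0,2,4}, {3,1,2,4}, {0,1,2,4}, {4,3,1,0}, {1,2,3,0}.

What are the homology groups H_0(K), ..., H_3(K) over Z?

H_0 ≅ Z,  H_1 = 0,  H_2 = 0,  H_3 ≅ Z.

Fix the vertex order 0 < 1 < 2 < 3 < 4 and write every simplex with vertices in increasing order. Then dim K = 3 and the simplices of K are:

  0-simplices (5): [0], [1], [2], [3], [4]
  1-simplices (10): [0,1], [0,2], [0,3], [0,4], [1,2], [1,3], [1,4], [2,3], [2,4], [3,4]
  2-simplices (10): [0,1,2], [0,1,3], [0,1,4], [0,2,3], [0,2,4], [0,3,4], [1,2,3], [1,2,4], [1,3,4], [2,3,4]
  3-simplices (5): [0,1,2,3], [0,1,2,4], [0,1,3,4], [0,2,3,4], [1,2,3,4]

Hence C_0 ≅ Z^5, C_1 ≅ Z^10, C_2 ≅ Z^10, C_3 ≅ Z^5.

∂_1: C_1 → C_0 maps an edge to its endpoints' difference, ∂[p,q] = q − p.
The 5×10 boundary matrix has rank 4 and Smith normal form diag(1,1,1,1).

The boundary map ∂_2: C_2 → C_1 acts by ∂[p,q,r] = [q,r] − [p,r] + [p,q]. For instance
  ∂[1,3,4] = [3,4] − [1,4] + [1,3],
  ∂[0,3,4] = [3,4] − [0,4] + [0,3].
The 10×10 boundary matrix has rank 6 and Smith normal form diag(1,1,1,1,1,1).

The boundary map ∂_3: C_3 → C_2 sends each 3-simplex σ to the alternating sum Σ_i (−1)^i (σ with its i-th vertex removed). For instance
  ∂[0,2,3,4] = [2,3,4] − [0,3,4] + [0,2,4] − [0,2,3],
  ∂[0,1,2,4] = [1,2,4] − [0,2,4] + [0,1,4] − [0,1,2].
The 10×5 boundary matrix has rank 4 and Smith normal form diag(1,1,1,1).

Reading off H_k = ker ∂_k / im ∂_{k+1}:

  H_0: rank C_0 − rank ∂_1 = 5 − 4 = 1, and the invariant factors of ∂_1 are all 1, so H_0 = Z.
  H_1: rank ker ∂_1 − rank ∂_2 = (10 − 4) − 6 = 0, and the invariant factors of ∂_2 are all 1, so H_1 = 0.
  H_2: rank ker ∂_2 − rank ∂_3 = (10 − 6) − 4 = 0, and the invariant factors of ∂_3 are all 1, so H_2 = 0.
  H_3: rank ker ∂_3 − rank ∂_4 = (5 − 4) − 0 = 1, and there is no ∂_4, so H_3 = Z.

As a check, the Euler characteristic is 5 − 10 + 10 − 5 = 0, which agrees with 1 − 0 + 0 − 1 = 0.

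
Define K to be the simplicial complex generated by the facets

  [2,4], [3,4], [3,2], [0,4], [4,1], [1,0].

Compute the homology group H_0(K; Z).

H_0 ≅ Z.

Fix the vertex order 0 < 1 < 2 < 3 < 4 and write every simplex with vertices in increasing order. Then dim K = 1 and the simplices of K are:

  0-simplices (5): [0], [1], [2], [3], [4]
  1-simplices (6): [0,1], [0,4], [1,4], [2,3], [2,4], [3,4]

Hence C_0 ≅ Z^5, C_1 ≅ Z^6.

The boundary map ∂_1: C_1 → C_0 maps an edge to its endpoints' difference, ∂[p,q] = q − p.
This gives a 5×6 integer matrix of rank 4; reducing to Smith normal form yields diagonal entries (1,1,1,1).

Computing H_k = (kernel of ∂_k) / (image of ∂_{k+1}):

  H_0: rank C_0 − rank ∂_1 = 5 − 4 = 1, and the invariant factors of ∂_1 are all 1, so H_0 ≅ Z.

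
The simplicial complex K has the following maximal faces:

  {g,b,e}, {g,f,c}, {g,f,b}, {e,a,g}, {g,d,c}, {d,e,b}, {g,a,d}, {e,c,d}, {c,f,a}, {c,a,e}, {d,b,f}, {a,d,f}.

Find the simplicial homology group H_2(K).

H_2 ≅ 0.

Order the vertices as a < b < c < d < e < f < g. Listing each simplex with vertices in this order, K has dimension 2 with simplices:

  0-simplices (7): a, b, c, d, e, f, g
  1-simplices (18): ac, ad, ae, af, ag, bd, be, bf, bg, cd, ce, cf, cg, de, df, dg, eg, fg
  2-simplices (12): ace, acf, adf, adg, aeg, bde, bdf, beg, bfg, cde, cdg, cfg

giving chain groups C_0 ≅ Z^7, C_1 ≅ Z^18, C_2 ≅ Z^12.

∂_1: C_1 → C_0 maps an edge to its endpoints' difference, ∂[p,q] = q − p.
The resulting 7×18 matrix has rank 6, and its Smith normal form has invariant factors (1,1,1,1,1,1).

The boundary map ∂_2: C_2 → C_1 acts by ∂[p,q,r] = [q,r] − [p,r] + [p,q]. For instance
  ∂beg = eg − bg + be,
  ∂ace = ce − ae + ac.
This gives a 18×12 integer matrix of rank 12; reducing to Smith normal form yields diagonal entries (1,1,1,1,1,1,1,1,1,1,1,2).

Now H_k = ker ∂_k / im ∂_{k+1}, so:

  H_2: rank ker ∂_2 − rank ∂_3 = (12 − 12) − 0 = 0, and there is no ∂_3, so H_2 ≅ 0.

(K is a triangulation of the real projective plane RP^2.)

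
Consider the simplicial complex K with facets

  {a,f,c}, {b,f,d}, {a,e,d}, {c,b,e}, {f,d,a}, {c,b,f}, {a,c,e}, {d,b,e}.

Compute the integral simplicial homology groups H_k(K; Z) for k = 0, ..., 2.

Order the vertices as a < b < c < d < e < f. Listing each simplex with vertices in this order, K has dimension 2 with simplices:

  0-simplices (6): a, b, c, d, e, f
  1-simplices (12): ac, ad, ae, af, bc, bd, be, bf, ce, cf, de, df
  2-simplices (8): ace, acf, ade, adf, bce, bcf, bde, bdf

giving chain groups C_0 ≅ Z^6, C_1 ≅ Z^12, C_2 ≅ Z^8.

∂_1: C_1 → C_0 is given by ∂[p,q] = [q] − [p]. For instance
  ∂bc = c − b.
As a 6×12 matrix over Z this has rank 5, with invariant factors (1,1,1,1,1).

∂_2: C_2 → C_1 acts by ∂[p,q,r] = [q,r] − [p,r] + [p,q]. For instance
  ∂bdf = df − bf + bd,
  ∂bde = de − be + bd.
The resulting 12×8 matrix has rank 7, and its Smith normal form has invariant factors (1,1,1,1,1,1,1).

From H_k ≅ ker(∂_k) / im(∂_{k+1}) we obtain:

  H_0: rank C_0 − rank ∂_1 = 6 − 5 = 1, and the invariant factors of ∂_1 are all 1, so H_0 = Z.
  H_1: rank ker ∂_1 − rank ∂_2 = (12 − 5) − 7 = 0, and the invariant factors of ∂_2 are all 1, so H_1 = 0.
  H_2: rank ker ∂_2 − rank ∂_3 = (8 − 7) − 0 = 1, and there is no ∂_3, so H_2 = Z.

As a check, the Euler characteristic is 6 − 12 + 8 = 2, which agrees with 1 − 0 + 1 = 2.

H_0 ≅ Z,  H_1 = 0,  H_2 ≅ Z.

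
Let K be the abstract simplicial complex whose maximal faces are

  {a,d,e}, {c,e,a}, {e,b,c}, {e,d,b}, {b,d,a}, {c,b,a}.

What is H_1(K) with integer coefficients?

Fix the vertex order a < b < c < d < e and write every simplex with vertices in increasing order. Then dim K = 2 and the simplices of K are:

  0-simplices (5): a, b, c, d, e
  1-simplices (9): ab, ac, ad, ae, bc, bd, be, ce, de
  2-simplices (6): abc, abd, ace, ade, bce, bde

giving chain groups C_0 ≅ Z^5, C_1 ≅ Z^9, C_2 ≅ Z^6.

The boundary map ∂_1: C_1 → C_0 is given by ∂[p,q] = [q] − [p].
As a 5×9 matrix over Z this has rank 4, with invariant factors (1,1,1,1).

Boundary ∂_2: C_2 → C_1 maps a triangle to the signed sum of its edges. For instance
  ∂ace = ce − ae + ac,
  ∂abd = bd − ad + ab.
The 9×6 boundary matrix has rank 5 and Smith normal form diag(1,1,1,1,1).

Computing H_k = (kernel of ∂_k) / (image of ∂_{k+1}):

  H_1: rank ker ∂_1 − rank ∂_2 = (9 − 4) − 5 = 0, and the invariant factors of ∂_2 are all 1, so H_1 ≅ 0.

H_1 = 0.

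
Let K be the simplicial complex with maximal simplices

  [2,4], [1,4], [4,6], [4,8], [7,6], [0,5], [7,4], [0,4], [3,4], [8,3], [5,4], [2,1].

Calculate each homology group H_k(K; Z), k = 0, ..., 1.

Order the vertices as 0 < 1 < 2 < 3 < 4 < 5 < 6 < 7 < 8. Listing each simplex with vertices in this order, K has dimension 1 with simplices:

  0-simplices (9): [0], [1], [2], [3], [4], [5], [6], [7], [8]
  1-simplices (12): [0,4], [0,5], [1,2], [1,4], [2,4], [3,4], [3,8], [4,5], [4,6], [4,7], [4,8], [6,7]

so the chain groups are C_0 ≅ Z^9, C_1 ≅ Z^12.

∂_1: C_1 → C_0 sends each edge [p,q] (with p < q) to q − p. For instance
  ∂[4,6] = [6] − [4].
The resulting 9×12 matrix has rank 8, and its Smith normal form has invariant factors (1,1,1,1,1,1,1,1).

Computing H_k = (kernel of ∂_k) / (image of ∂_{k+1}):

  H_0: rank C_0 − rank ∂_1 = 9 − 8 = 1, and the invariant factors of ∂_1 are all 1, so H_0 = Z.
  H_1: rank ker ∂_1 − rank ∂_2 = (12 − 8) − 0 = 4, and there is no ∂_2, so H_1 = Z^4.

As a check, the Euler characteristic is 9 − 12 = -3, which agrees with 1 − 4 = -3.

H_0 ≅ Z,  H_1 ≅ Z^4.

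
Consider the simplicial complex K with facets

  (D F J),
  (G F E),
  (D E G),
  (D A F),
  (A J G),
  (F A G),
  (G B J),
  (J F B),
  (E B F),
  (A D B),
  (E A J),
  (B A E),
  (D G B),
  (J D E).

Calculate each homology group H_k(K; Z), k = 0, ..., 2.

Fix the vertex order A < B < D < E < F < G < J and write every simplex with vertices in increasing order. Then dim K = 2 and the simplices of K are:

  0-simplices (7): A, B, D, E, F, G, J
  1-simplices (21): AB, AD, AE, AF, AG, AJ, BD, BE, BF, BG, BJ, DE, DF, DG, DJ, EF, EG, EJ, FG, FJ, GJ
  2-simplices (14): ABD, ABE, ADF, AEJ, AFG, AGJ, BDG, BEF, BFJ, BGJ, DEG, DEJ, DFJ, EFG

giving chain groups C_0 ≅ Z^7, C_1 ≅ Z^21, C_2 ≅ Z^14.

Boundary ∂_1: C_1 → C_0 sends each edge [p,q] (with p < q) to q − p.
The 7×21 boundary matrix has rank 6 and Smith normal form diag(1,1,1,1,1,1).

∂_2: C_2 → C_1 maps a triangle to the signed sum of its edges. For instance
  ∂DEG = EG − DG + DE,
  ∂BDG = DG − BG + BD.
This gives a 21×14 integer matrix of rank 13; reducing to Smith normal form yields diagonal entries (1,1,1,1,1,1,1,1,1,1,1,1,1).

From H_k ≅ ker(∂_k) / im(∂_{k+1}) we obtain:

  H_0: rank C_0 − rank ∂_1 = 7 − 6 = 1, and the invariant factors of ∂_1 are all 1, so H_0 = Z.
  H_1: rank ker ∂_1 − rank ∂_2 = (21 − 6) − 13 = 2, and the invariant factors of ∂_2 are all 1, so H_1 = Z^2.
  H_2: rank ker ∂_2 − rank ∂_3 = (14 − 13) − 0 = 1, and there is no ∂_3, so H_2 = Z.

As a check, the Euler characteristic is 7 − 21 + 14 = 0, which agrees with 1 − 2 + 1 = 0.

H_0 ≅ Z,  H_1 ≅ Z^2,  H_2 ≅ Z.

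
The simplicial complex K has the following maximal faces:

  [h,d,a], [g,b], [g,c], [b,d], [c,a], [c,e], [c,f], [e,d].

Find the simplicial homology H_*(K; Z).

H_0 = Z,  H_1 = Z^2,  H_2 = 0.

We work with the vertex ordering a < b < c < d < e < f < g < h. The simplices of K, each written with vertices in increasing order, are:

  0-simplices (8): a, b, c, d, e, f, g, h
  1-simplices (10): ac, ad, ah, bd, bg, ce, cf, cg, de, dh
  2-simplices (1): adh

Hence C_0 ≅ Z^8, C_1 ≅ Z^10, C_2 ≅ Z^1.

∂_1: C_1 → C_0 maps an edge to its endpoints' difference, ∂[p,q] = q − p. For instance
  ∂ac = c − a.
As a 8×10 matrix over Z this has rank 7, with invariant factors (1,1,1,1,1,1,1).

The boundary map ∂_2: C_2 → C_1 maps a triangle to the signed sum of its edges. For instance
  ∂adh = dh − ah + ad.
The resulting 10×1 matrix has rank 1, and its Smith normal form has invariant factors (1).

Reading off H_k = ker ∂_k / im ∂_{k+1}:

  H_0: rank C_0 − rank ∂_1 = 8 − 7 = 1, and the invariant factors of ∂_1 are all 1, so H_0 ≅ Z.
  H_1: rank ker ∂_1 − rank ∂_2 = (10 − 7) − 1 = 2, and the invariant factors of ∂_2 are all 1, so H_1 ≅ Z^2.
  H_2: rank ker ∂_2 − rank ∂_3 = (1 − 1) − 0 = 0, and there is no ∂_3, so H_2 ≅ 0.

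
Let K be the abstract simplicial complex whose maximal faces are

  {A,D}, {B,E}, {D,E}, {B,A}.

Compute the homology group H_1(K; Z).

Fix the vertex order A < B < D < E and write every simplex with vertices in increasing order. Then dim K = 1 and the simplices of K are:

  0-simplices (4): A, B, D, E
  1-simplices (4): AB, AD, BE, DE

Hence C_0 ≅ Z^4, C_1 ≅ Z^4.

∂_1: C_1 → C_0 maps an edge to its endpoints' difference, ∂[p,q] = q − p. For instance
  ∂BE = E − B.
The 4×4 boundary matrix has rank 3 and Smith normal form diag(1,1,1).

Computing H_k = (kernel of ∂_k) / (image of ∂_{k+1}):

  H_1: rank ker ∂_1 − rank ∂_2 = (4 − 3) − 0 = 1, and there is no ∂_2, so H_1 = Z.

(K is a triangulation of the circle S^1.)

H_1 ≅ Z.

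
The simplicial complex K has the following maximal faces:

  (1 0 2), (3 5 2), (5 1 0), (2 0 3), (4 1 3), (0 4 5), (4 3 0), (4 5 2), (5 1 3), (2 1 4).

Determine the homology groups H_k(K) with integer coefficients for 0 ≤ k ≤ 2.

Order the vertices as 0 < 1 < 2 < 3 < 4 < 5. Listing each simplex with vertices in this order, K has dimension 2 with simplices:

  0-simplices (6): [0], [1], [2], [3], [4], [5]
  1-simplices (15): [0,1], [0,2], [0,3], [0,4], [0,5], [1,2], [1,3], [1,4], [1,5], [2,3], [2,4], [2,5], [3,4], [3,5], [4,5]
  2-simplices (10): [0,1,2], [0,1,5], [0,2,3], [0,3,4], [0,4,5], [1,2,4], [1,3,4], [1,3,5], [2,3,5], [2,4,5]

Hence C_0 ≅ Z^6, C_1 ≅ Z^15, C_2 ≅ Z^10.

∂_1: C_1 → C_0 sends each edge [p,q] (with p < q) to q − p. For instance
  ∂[2,5] = [5] − [2].
As a 6×15 matrix over Z this has rank 5, with invariant factors (1,1,1,1,1).

∂_2: C_2 → C_1 maps a triangle to the signed sum of its edges. For instance
  ∂[2,3,5] = [3,5] − [2,5] + [2,3],
  ∂[1,2,4] = [2,4] − [1,4] + [1,2].
The 15×10 boundary matrix has rank 10 and Smith normal form diag(1,1,1,1,1,1,1,1,1,2).

Now H_k = ker ∂_k / im ∂_{k+1}, so:

  H_0: rank C_0 − rank ∂_1 = 6 − 5 = 1, and the invariant factors of ∂_1 are all 1, so H_0 ≅ Z.
  H_1: rank ker ∂_1 − rank ∂_2 = (15 − 5) − 10 = 0, and ∂_2 has invariant factor 2 > 1, so H_1 ≅ Z_2.
  H_2: rank ker ∂_2 − rank ∂_3 = (10 − 10) − 0 = 0, and there is no ∂_3, so H_2 ≅ 0.

H_0 = Z,  H_1 = Z_2,  H_2 = 0.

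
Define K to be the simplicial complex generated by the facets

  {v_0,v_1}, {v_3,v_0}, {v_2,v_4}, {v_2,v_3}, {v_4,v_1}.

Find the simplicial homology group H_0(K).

Fix the vertex order v_0 < v_1 < v_2 < v_3 < v_4 and write every simplex with vertices in increasing order. Then dim K = 1 and the simplices of K are:

  0-simplices (5): [v_0], [v_1], [v_2], [v_3], [v_4]
  1-simplices (5): [v_0,v_1], [v_0,v_3], [v_1,v_4], [v_2,v_3], [v_2,v_4]

giving chain groups C_0 ≅ Z^5, C_1 ≅ Z^5.

Boundary ∂_1: C_1 → C_0 maps an edge to its endpoints' difference, ∂[p,q] = q − p. For instance
  ∂[v_1,v_4] = [v_4] − [v_1].
This gives a 5×5 integer matrix of rank 4; reducing to Smith normal form yields diagonal entries (1,1,1,1).

Now H_k = ker ∂_k / im ∂_{k+1}, so:

  H_0: rank C_0 − rank ∂_1 = 5 − 4 = 1, and the invariant factors of ∂_1 are all 1, so H_0 = Z.

H_0 = Z.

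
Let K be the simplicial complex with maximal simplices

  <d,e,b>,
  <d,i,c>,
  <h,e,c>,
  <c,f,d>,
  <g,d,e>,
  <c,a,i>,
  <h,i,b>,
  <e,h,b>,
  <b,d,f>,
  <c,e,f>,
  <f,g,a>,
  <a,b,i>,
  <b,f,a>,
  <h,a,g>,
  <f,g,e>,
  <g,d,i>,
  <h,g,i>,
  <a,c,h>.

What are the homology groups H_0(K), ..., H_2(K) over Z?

We work with the vertex ordering a < b < c < d < e < f < g < h < i. The simplices of K, each written with vertices in increasing order, are:

  0-simplices (9): a, b, c, d, e, f, g, h, i
  1-simplices (27): ab, ac, af, ag, ah, ai, bd, be, bf, bh, bi, cd, ce, cf, ch, ci, de, df, dg, di, ef, eg, eh, fg, gh, gi, hi
  2-simplices (18): abf, abi, ach, aci, afg, agh, bde, bdf, beh, bhi, cdf, cdi, cef, ceh, deg, dgi, efg, ghi

Hence C_0 ≅ Z^9, C_1 ≅ Z^27, C_2 ≅ Z^18.

The boundary map ∂_1: C_1 → C_0 is given by ∂[p,q] = [q] − [p].
The resulting 9×27 matrix has rank 8, and its Smith normal form has invariant factors (1,1,1,1,1,1,1,1).

The boundary map ∂_2: C_2 → C_1 sends each 2-simplex [p,q,r] to [q,r] − [p,r] + [p,q]. For instance
  ∂cdi = di − ci + cd,
  ∂beh = eh − bh + be.
The 27×18 boundary matrix has rank 18 and Smith normal form diag(1,1,1,1,1,1,1,1,1,1,1,1,1,1,1,1,1,2).

From H_k ≅ ker(∂_k) / im(∂_{k+1}) we obtain:

  H_0: rank C_0 − rank ∂_1 = 9 − 8 = 1, and the invariant factors of ∂_1 are all 1, so H_0 ≅ Z.
  H_1: rank ker ∂_1 − rank ∂_2 = (27 − 8) − 18 = 1, and ∂_2 has invariant factor 2 > 1, so H_1 ≅ Z ⊕ Z/2Z.
  H_2: rank ker ∂_2 − rank ∂_3 = (18 − 18) − 0 = 0, and there is no ∂_3, so H_2 ≅ 0.

H_0 ≅ Z,  H_1 ≅ Z ⊕ Z/2Z,  H_2 = 0.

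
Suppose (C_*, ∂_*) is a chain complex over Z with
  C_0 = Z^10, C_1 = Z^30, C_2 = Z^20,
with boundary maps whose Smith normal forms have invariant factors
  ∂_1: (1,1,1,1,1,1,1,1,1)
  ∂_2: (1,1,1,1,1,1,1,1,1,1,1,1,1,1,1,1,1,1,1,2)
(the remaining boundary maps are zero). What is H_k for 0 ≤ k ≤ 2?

H_0: b_0 = 10 − 0 − 9 = 1; torsion from ∂_1 factors > 1: none. So H_0 ≅ Z.
H_1: b_1 = 30 − 9 − 20 = 1; torsion from ∂_2 factors > 1: [2]. So H_1 ≅ Z ⊕ Z/2.
H_2: b_2 = 20 − 20 − 0 = 0; torsion from ∂_3 factors > 1: none. So H_2 ≅ 0.

H_0 ≅ Z,  H_1 ≅ Z ⊕ Z/2,  H_2 = 0.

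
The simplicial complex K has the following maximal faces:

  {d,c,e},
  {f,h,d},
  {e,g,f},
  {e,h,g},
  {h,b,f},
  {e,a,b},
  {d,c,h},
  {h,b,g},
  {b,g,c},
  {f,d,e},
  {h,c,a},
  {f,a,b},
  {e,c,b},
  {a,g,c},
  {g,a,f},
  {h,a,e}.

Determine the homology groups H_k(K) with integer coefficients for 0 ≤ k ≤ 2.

H_0 = Z,  H_1 = Z^2,  H_2 = Z.

Fix the vertex order a < b < c < d < e < f < g < h and write every simplex with vertices in increasing order. Then dim K = 2 and the simplices of K are:

  0-simplices (8): a, b, c, d, e, f, g, h
  1-simplices (24): ab, ac, ae, af, ag, ah, bc, be, bf, bg, bh, cd, ce, cg, ch, de, df, dh, ef, eg, eh, fg, fh, gh
  2-simplices (16): abe, abf, acg, ach, aeh, afg, bce, bcg, bfh, bgh, cde, cdh, def, dfh, efg, egh

Hence C_0 ≅ Z^8, C_1 ≅ Z^24, C_2 ≅ Z^16.

Boundary ∂_1: C_1 → C_0 sends each edge [p,q] (with p < q) to q − p. For instance
  ∂cd = d − c.
This gives a 8×24 integer matrix of rank 7; reducing to Smith normal form yields diagonal entries (1,1,1,1,1,1,1).

∂_2: C_2 → C_1 acts by ∂[p,q,r] = [q,r] − [p,r] + [p,q]. For instance
  ∂bgh = gh − bh + bg,
  ∂afg = fg − ag + af.
The 24×16 boundary matrix has rank 15 and Smith normal form diag(1,1,1,1,1,1,1,1,1,1,1,1,1,1,1).

Reading off H_k = ker ∂_k / im ∂_{k+1}:

  H_0: rank C_0 − rank ∂_1 = 8 − 7 = 1, and the invariant factors of ∂_1 are all 1, so H_0 ≅ Z.
  H_1: rank ker ∂_1 − rank ∂_2 = (24 − 7) − 15 = 2, and the invariant factors of ∂_2 are all 1, so H_1 ≅ Z^2.
  H_2: rank ker ∂_2 − rank ∂_3 = (16 − 15) − 0 = 1, and there is no ∂_3, so H_2 ≅ Z.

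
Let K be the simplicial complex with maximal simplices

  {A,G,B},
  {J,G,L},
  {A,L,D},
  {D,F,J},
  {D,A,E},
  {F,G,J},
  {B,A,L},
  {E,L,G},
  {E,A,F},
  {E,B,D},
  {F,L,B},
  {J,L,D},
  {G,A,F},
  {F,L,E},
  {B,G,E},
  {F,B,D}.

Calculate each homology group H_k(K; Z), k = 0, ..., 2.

We work with the vertex ordering A < B < D < E < F < G < J < L. The simplices of K, each written with vertices in increasing order, are:

  0-simplices (8): A, B, D, E, F, G, J, L
  1-simplices (24): AB, AD, AE, AF, AG, AL, BD, BE, BF, BG, BL, DE, DF, DJ, DL, EF, EG, EL, FG, FJ, FL, GJ, GL, JL
  2-simplices (16): ABG, ABL, ADE, ADL, AEF, AFG, BDE, BDF, BEG, BFL, DFJ, DJL, EFL, EGL, FGJ, GJL

so the chain groups are C_0 ≅ Z^8, C_1 ≅ Z^24, C_2 ≅ Z^16.

The boundary map ∂_1: C_1 → C_0 sends each edge [p,q] (with p < q) to q − p.
This gives a 8×24 integer matrix of rank 7; reducing to Smith normal form yields diagonal entries (1,1,1,1,1,1,1).

∂_2: C_2 → C_1 sends each 2-simplex [p,q,r] to [q,r] − [p,r] + [p,q]. For instance
  ∂AEF = EF − AF + AE,
  ∂DFJ = FJ − DJ + DF.
As a 24×16 matrix over Z this has rank 15, with invariant factors (1,1,1,1,1,1,1,1,1,1,1,1,1,1,1).

Now H_k = ker ∂_k / im ∂_{k+1}, so:

  H_0: rank C_0 − rank ∂_1 = 8 − 7 = 1, and the invariant factors of ∂_1 are all 1, so H_0 ≅ Z.
  H_1: rank ker ∂_1 − rank ∂_2 = (24 − 7) − 15 = 2, and the invariant factors of ∂_2 are all 1, so H_1 ≅ Z^2.
  H_2: rank ker ∂_2 − rank ∂_3 = (16 − 15) − 0 = 1, and there is no ∂_3, so H_2 ≅ Z.

(K is a triangulation of the torus T^2.)

H_0 = Z,  H_1 = Z^2,  H_2 = Z.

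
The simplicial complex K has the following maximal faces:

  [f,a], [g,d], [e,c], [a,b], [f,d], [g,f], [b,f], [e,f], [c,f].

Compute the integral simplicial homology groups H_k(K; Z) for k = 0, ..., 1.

Order the vertices as a < b < c < d < e < f < g. Listing each simplex with vertices in this order, K has dimension 1 with simplices:

  0-simplices (7): a, b, c, d, e, f, g
  1-simplices (9): ab, af, bf, ce, cf, df, dg, ef, fg

giving chain groups C_0 ≅ Z^7, C_1 ≅ Z^9.

Boundary ∂_1: C_1 → C_0 maps an edge to its endpoints' difference, ∂[p,q] = q − p.
The 7×9 boundary matrix has rank 6 and Smith normal form diag(1,1,1,1,1,1).

Now H_k = ker ∂_k / im ∂_{k+1}, so:

  H_0: rank C_0 − rank ∂_1 = 7 − 6 = 1, and the invariant factors of ∂_1 are all 1, so H_0 = Z.
  H_1: rank ker ∂_1 − rank ∂_2 = (9 − 6) − 0 = 3, and there is no ∂_2, so H_1 = Z^3.

As a check, the Euler characteristic is 7 − 9 = -2, which agrees with 1 − 3 = -2.
(K is a triangulation of a wedge of 3 circles.)

H_0 ≅ Z,  H_1 ≅ Z^3.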